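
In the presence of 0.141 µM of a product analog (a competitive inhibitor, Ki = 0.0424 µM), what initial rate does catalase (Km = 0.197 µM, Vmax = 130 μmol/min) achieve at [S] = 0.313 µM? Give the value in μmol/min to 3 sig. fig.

34.9 μmol/min

α = 1 + [I]/Ki = 1 + 0.141/0.0424 = 4.325.
For a competitive inhibitor, Vmax is unchanged and the apparent Km becomes α·Km: Km,app = 0.852 µM, Vmax,app = 130 μmol/min.
v = Vmax,app·[S]/(Km,app + [S]) = 130 × 0.313/(0.852 + 0.313) = 34.9 μmol/min.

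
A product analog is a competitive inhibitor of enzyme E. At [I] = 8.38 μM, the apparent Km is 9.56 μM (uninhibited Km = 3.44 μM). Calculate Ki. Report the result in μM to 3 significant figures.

4.71 μM

Competitive: Km,app = α·Km with α = 1 + [I]/Ki.
α = Km,app/Km = 9.56/3.44 = 2.779.
Ki = [I]/(α − 1) = 8.38/1.779 = 4.71 μM.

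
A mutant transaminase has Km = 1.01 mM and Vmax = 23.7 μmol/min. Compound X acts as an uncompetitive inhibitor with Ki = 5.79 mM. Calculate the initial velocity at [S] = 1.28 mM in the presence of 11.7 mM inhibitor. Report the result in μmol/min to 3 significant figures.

With α = 1 + [I]/Ki = 1 + 11.7/5.79 = 3.021, the uncompetitive rate law is v = (Vmax/α)·[S] / (Km/α + [S]).
v = (23.7/3.021)×1.28 / (1.01/3.021 + 1.28) = 10.04/1.614 = 6.22 μmol/min.

6.22 μmol/min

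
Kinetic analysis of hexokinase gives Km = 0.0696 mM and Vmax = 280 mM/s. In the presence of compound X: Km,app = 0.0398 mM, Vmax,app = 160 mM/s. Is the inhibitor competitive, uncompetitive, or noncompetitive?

uncompetitive

Both Km and Vmax decrease by the same factor (~1.75-fold) — characteristic of uncompetitive inhibition.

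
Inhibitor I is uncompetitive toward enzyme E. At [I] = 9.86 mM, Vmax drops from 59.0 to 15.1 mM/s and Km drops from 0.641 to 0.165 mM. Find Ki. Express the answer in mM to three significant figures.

3.39 mM

Uncompetitive: Vmax,app = Vmax/α (and Km,app = Km/α) with α = 1 + [I]/Ki.
α = Vmax/Vmax,app = 59.0/15.1 = 3.907.
Since α = 1 + [I]/Ki, [I]/Ki = 3.907 − 1 = 2.907 and Ki = 9.86/2.907 = 3.39 mM.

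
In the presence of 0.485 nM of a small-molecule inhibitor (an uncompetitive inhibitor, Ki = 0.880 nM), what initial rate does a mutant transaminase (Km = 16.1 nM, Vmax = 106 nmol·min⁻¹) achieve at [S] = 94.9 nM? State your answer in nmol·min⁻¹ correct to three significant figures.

61.6 nmol·min⁻¹

With α = 1 + [I]/Ki = 1 + 0.485/0.880 = 1.551, the uncompetitive rate law is v = (Vmax/α)·[S] / (Km/α + [S]).
v = (106/1.551)×94.9 / (16.1/1.551 + 94.9) = 6485/105.3 = 61.6 nmol·min⁻¹.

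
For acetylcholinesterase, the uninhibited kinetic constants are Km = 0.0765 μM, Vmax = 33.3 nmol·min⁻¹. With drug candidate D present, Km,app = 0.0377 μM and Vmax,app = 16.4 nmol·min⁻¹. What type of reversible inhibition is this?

uncompetitive

Both Km and Vmax decrease by the same factor (~2.03-fold) — characteristic of uncompetitive inhibition.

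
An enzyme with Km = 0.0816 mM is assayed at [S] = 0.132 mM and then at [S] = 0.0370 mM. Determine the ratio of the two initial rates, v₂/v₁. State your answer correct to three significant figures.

The fractional saturations are [S]/(Km+[S]) = 0.132/0.2136 = 0.6180 and 0.0370/0.1186 = 0.3120.
v₂/v₁ is just their ratio: 0.3120/0.6180 = 0.505.

0.505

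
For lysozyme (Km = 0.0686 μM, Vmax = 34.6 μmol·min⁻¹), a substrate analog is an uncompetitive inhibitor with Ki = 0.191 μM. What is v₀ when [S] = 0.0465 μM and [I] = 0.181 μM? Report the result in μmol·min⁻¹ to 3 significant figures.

With α = 1 + [I]/Ki = 1 + 0.181/0.191 = 1.948, the uncompetitive rate law is v = (Vmax/α)·[S] / (Km/α + [S]).
v = (34.6/1.948)×0.0465 / (0.0686/1.948 + 0.0465) = 0.8261/0.08172 = 10.1 μmol·min⁻¹.

10.1 μmol·min⁻¹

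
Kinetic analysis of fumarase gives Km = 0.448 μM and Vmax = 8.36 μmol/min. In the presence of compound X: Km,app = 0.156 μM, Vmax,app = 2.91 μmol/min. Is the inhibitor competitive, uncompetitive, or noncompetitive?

uncompetitive

Both Km and Vmax decrease by the same factor (~2.87-fold) — characteristic of uncompetitive inhibition.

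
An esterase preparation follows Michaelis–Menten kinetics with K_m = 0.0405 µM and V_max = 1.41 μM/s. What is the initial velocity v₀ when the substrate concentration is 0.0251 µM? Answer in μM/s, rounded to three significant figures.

0.539 μM/s

[S]/(Km+[S]) = 0.0251/0.06560 = 0.3826, the fractional saturation.
v = 0.3826 × Vmax = 0.3826 × 1.41 = 0.539 μM/s.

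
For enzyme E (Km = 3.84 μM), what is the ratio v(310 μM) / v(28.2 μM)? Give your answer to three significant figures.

1.12

Since Vmax cancels, v₂/v₁ = [S]₂(Km+[S]₁) / [S]₁(Km+[S]₂).
= 310×(3.84+28.2) / (28.2×(3.84+310)) = 9932/8850 = 1.12.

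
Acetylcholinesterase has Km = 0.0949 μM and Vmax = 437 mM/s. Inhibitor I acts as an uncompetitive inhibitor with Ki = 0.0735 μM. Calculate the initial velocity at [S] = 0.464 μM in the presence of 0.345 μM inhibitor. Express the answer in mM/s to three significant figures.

74.1 mM/s

With α = 1 + [I]/Ki = 1 + 0.345/0.0735 = 5.694, the uncompetitive rate law is v = (Vmax/α)·[S] / (Km/α + [S]).
v = (437/5.694)×0.464 / (0.0949/5.694 + 0.464) = 35.61/0.4807 = 74.1 mM/s.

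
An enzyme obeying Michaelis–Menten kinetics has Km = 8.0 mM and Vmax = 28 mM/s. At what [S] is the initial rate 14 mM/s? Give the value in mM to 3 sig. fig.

The required fractional saturation is v/Vmax = 14/28 = 0.5000.
Then [S]/(Km+[S]) = 0.5000 ⇒ [S] = 8.0 × 0.5000/(1 − 0.5000) = 8.00 mM.

8.00 mM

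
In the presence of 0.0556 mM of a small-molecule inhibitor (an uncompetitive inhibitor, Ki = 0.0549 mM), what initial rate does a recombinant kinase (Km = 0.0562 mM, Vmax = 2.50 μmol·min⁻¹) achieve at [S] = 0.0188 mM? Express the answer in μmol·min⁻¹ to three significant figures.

0.500 μmol·min⁻¹

α = 1 + [I]/Ki = 1 + 0.0556/0.0549 = 2.013.
For an uncompetitive inhibitor, both parameters are divided by α, giving Vmax/α and Km/α: Km,app = 0.0279 mM, Vmax,app = 1.24 μmol·min⁻¹.
v = Vmax,app·[S]/(Km,app + [S]) = 1.24 × 0.0188/(0.0279 + 0.0188) = 0.500 μmol·min⁻¹.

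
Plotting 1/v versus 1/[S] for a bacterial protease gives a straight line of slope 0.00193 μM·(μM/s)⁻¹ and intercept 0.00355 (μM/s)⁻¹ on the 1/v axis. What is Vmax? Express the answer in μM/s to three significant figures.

282 μM/s

The y-intercept of a Lineweaver–Burk plot equals 1/Vmax, so Vmax = 1/0.00355 = 282 μM/s.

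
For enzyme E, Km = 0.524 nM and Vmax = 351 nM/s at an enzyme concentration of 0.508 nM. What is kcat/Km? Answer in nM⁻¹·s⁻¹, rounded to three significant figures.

1320 nM⁻¹·s⁻¹

kcat = Vmax/[E]total = 351/0.508 = 691 s⁻¹.
kcat/Km = 691/0.524 = 1320 nM⁻¹·s⁻¹.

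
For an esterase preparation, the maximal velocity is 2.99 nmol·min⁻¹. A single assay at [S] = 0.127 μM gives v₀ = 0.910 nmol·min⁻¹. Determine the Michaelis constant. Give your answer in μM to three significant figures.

0.290 μM

v/Vmax = 0.910/2.99 = 0.3043 = [S]/(Km+[S]).
So Km + [S] = [S]/0.3043 = 0.4173 μM, giving Km = 0.4173 − 0.127 = 0.290 μM.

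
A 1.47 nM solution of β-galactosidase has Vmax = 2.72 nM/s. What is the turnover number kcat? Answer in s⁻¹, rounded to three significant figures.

1.85 s⁻¹

kcat = Vmax/[E]total = 2.72 nM/s / 1.47 nM = 1.85 s⁻¹.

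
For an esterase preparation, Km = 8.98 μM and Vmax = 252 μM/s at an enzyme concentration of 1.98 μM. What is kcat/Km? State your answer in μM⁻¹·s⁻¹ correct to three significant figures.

kcat = Vmax/[E]total = 252/1.98 = 127 s⁻¹.
kcat/Km = 127/8.98 = 14.2 μM⁻¹·s⁻¹.

14.2 μM⁻¹·s⁻¹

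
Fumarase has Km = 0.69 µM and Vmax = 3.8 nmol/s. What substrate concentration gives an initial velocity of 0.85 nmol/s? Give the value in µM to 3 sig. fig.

0.199 µM

Rearranging v = Vmax[S]/(Km+[S]) gives [S] = Km·v/(Vmax − v).
[S] = 0.69 × 0.85 / (3.8 − 0.85) = 0.5865/2.950 = 0.199 µM.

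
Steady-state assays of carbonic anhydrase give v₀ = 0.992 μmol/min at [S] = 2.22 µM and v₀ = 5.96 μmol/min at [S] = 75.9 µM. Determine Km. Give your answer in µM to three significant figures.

13.5 µM

In reciprocal form, 1/v = (Km/Vmax)·(1/[S]) + 1/Vmax. The two points give (1/[S], 1/v) = (0.4505, 1.008) and (0.01318, 0.1678).
Slope = (1.008 − 0.1678)/(0.4505 − 0.01318) = 1.922; intercept = 1.008 − 1.922×0.4505 = 0.1425.
Vmax = 1/intercept = 7.02 μmol/min; Km = slope × Vmax = 1.922 × 7.02 = 13.5 µM.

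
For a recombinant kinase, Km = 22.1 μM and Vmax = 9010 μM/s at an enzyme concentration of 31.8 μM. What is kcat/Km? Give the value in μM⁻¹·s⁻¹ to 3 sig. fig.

12.8 μM⁻¹·s⁻¹

kcat = Vmax/[E]total = 9010/31.8 = 283 s⁻¹.
kcat/Km = 283/22.1 = 12.8 μM⁻¹·s⁻¹.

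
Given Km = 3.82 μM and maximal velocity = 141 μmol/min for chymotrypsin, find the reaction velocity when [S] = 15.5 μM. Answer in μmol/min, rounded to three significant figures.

[S]/(Km+[S]) = 15.5/19.32 = 0.8023, the fractional saturation.
v = 0.8023 × Vmax = 0.8023 × 141 = 113 μmol/min.

113 μmol/min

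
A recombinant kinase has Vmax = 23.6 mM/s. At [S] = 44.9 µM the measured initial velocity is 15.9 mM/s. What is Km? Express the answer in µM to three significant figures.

21.7 µM

From v = Vmax[S]/(Km+[S]), Km = [S](Vmax − v)/v.
Km = 44.9 × (23.6 − 15.9) / 15.9 = 345.7/15.9 = 21.7 µM.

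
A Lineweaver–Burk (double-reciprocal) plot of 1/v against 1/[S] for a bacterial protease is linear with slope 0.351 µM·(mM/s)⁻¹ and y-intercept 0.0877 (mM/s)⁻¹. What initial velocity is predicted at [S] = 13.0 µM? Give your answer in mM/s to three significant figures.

The y-intercept is 1/Vmax, so Vmax = 1/0.0877 = 11.4 mM/s.
The slope is Km/Vmax, so Km = 0.351 × 11.4 = 4.00 µM.
Then v = 11.4 × 13.0/(4.00 + 13.0) = 8.72 mM/s.

8.72 mM/s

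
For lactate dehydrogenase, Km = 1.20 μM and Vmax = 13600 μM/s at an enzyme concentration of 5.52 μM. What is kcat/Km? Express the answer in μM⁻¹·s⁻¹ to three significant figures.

kcat = Vmax/[E]total = 13600/5.52 = 2460 s⁻¹.
kcat/Km = 2460/1.20 = 2050 μM⁻¹·s⁻¹.

2050 μM⁻¹·s⁻¹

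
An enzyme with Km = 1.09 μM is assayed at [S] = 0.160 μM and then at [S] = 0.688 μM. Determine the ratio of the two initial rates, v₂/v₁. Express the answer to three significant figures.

The fractional saturations are [S]/(Km+[S]) = 0.160/1.250 = 0.1280 and 0.688/1.778 = 0.3870.
v₂/v₁ is just their ratio: 0.3870/0.1280 = 3.02.

3.02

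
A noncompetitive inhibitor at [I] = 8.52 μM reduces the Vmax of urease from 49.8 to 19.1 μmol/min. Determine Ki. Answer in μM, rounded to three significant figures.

5.30 μM

Noncompetitive: Vmax,app = Vmax/α with α = 1 + [I]/Ki.
α = Vmax/Vmax,app = 49.8/19.1 = 2.607.
Since α = 1 + [I]/Ki, [I]/Ki = 2.607 − 1 = 1.607 and Ki = 8.52/1.607 = 5.30 μM.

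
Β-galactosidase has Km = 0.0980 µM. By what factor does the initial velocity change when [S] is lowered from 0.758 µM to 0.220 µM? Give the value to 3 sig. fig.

Since Vmax cancels, v₂/v₁ = [S]₂(Km+[S]₁) / [S]₁(Km+[S]₂).
= 0.220×(0.0980+0.758) / (0.758×(0.0980+0.220)) = 0.1883/0.2410 = 0.781.

0.781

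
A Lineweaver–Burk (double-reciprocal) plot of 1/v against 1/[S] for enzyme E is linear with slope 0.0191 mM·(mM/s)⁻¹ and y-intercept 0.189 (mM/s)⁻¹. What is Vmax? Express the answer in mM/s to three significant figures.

5.29 mM/s

The y-intercept of a Lineweaver–Burk plot equals 1/Vmax, so Vmax = 1/0.189 = 5.29 mM/s.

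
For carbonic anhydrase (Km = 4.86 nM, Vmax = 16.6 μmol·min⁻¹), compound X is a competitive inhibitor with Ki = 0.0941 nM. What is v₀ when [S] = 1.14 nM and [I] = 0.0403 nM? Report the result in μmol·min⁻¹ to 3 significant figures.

α = 1 + [I]/Ki = 1 + 0.0403/0.0941 = 1.428.
For a competitive inhibitor, Vmax is unchanged and the apparent Km becomes α·Km: Km,app = 6.94 nM, Vmax,app = 16.6 μmol·min⁻¹.
v = Vmax,app·[S]/(Km,app + [S]) = 16.6 × 1.14/(6.94 + 1.14) = 2.34 μmol·min⁻¹.

2.34 μmol·min⁻¹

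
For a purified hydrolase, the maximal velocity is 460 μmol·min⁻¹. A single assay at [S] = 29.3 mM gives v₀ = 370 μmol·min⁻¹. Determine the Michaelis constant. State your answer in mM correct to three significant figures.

7.13 mM

v/Vmax = 370/460 = 0.8043 = [S]/(Km+[S]).
So Km + [S] = [S]/0.8043 = 36.43 mM, giving Km = 36.43 − 29.3 = 7.13 mM.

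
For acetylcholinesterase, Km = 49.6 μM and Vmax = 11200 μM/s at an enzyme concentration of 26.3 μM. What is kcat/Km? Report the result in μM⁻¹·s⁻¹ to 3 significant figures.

kcat = Vmax/[E]total = 11200/26.3 = 426 s⁻¹.
kcat/Km = 426/49.6 = 8.59 μM⁻¹·s⁻¹.

8.59 μM⁻¹·s⁻¹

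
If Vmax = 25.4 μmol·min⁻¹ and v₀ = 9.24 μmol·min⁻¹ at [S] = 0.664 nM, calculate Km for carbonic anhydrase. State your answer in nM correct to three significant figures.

v/Vmax = 9.24/25.4 = 0.3638 = [S]/(Km+[S]).
So Km + [S] = [S]/0.3638 = 1.825 nM, giving Km = 1.825 − 0.664 = 1.16 nM.

1.16 nM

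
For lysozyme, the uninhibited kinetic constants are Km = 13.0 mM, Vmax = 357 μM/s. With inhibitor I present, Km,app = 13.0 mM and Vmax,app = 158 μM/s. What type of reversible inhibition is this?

Vmax decreases (357 → 158 μM/s) while Km is unchanged — pure noncompetitive inhibition.

noncompetitive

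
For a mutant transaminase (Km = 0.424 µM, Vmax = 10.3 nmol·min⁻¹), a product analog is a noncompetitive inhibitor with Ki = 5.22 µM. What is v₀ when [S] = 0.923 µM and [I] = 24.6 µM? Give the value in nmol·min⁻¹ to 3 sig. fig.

1.24 nmol·min⁻¹

With α = 1 + [I]/Ki = 1 + 24.6/5.22 = 5.713, the noncompetitive rate law is v = (Vmax/α)·[S] / (Km + [S]).
v = (10.3/5.713)×0.923 / (0.424 + 0.923) = 1.664/1.347 = 1.24 nmol·min⁻¹.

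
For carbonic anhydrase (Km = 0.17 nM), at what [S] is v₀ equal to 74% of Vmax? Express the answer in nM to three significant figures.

v/Vmax = [S]/(Km+[S]) = 0.74, so [S] = Km·0.74/(1 − 0.74) = 0.17 × 2.846.
[S] = 0.484 nM.

0.484 nM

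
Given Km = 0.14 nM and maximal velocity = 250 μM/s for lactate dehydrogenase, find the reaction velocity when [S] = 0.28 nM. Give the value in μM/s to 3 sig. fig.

v = Vmax·[S]/(Km + [S]) = 250 × 0.28 / (0.14 + 0.28)
  = 70.00 / 0.4200 = 167 μM/s.

167 μM/s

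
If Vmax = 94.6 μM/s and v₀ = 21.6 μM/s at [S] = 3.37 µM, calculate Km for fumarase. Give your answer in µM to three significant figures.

11.4 µM

v/Vmax = 21.6/94.6 = 0.2283 = [S]/(Km+[S]).
So Km + [S] = [S]/0.2283 = 14.76 µM, giving Km = 14.76 − 3.37 = 11.4 µM.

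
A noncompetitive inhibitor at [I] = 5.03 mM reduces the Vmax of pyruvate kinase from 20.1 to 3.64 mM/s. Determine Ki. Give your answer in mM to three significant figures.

Noncompetitive: Vmax,app = Vmax/α with α = 1 + [I]/Ki.
α = Vmax/Vmax,app = 20.1/3.64 = 5.522.
Since α = 1 + [I]/Ki, [I]/Ki = 5.522 − 1 = 4.522 and Ki = 5.03/4.522 = 1.11 mM.

1.11 mM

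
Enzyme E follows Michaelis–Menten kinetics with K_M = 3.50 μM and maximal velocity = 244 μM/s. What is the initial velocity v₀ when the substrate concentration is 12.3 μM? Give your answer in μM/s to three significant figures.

v = Vmax·[S]/(Km + [S]) = 244 × 12.3 / (3.50 + 12.3)
  = 3001 / 15.80 = 190 μM/s.

190 μM/s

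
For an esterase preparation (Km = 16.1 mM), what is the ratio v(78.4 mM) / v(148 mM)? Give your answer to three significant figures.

Since Vmax cancels, v₂/v₁ = [S]₂(Km+[S]₁) / [S]₁(Km+[S]₂).
= 78.4×(16.1+148) / (148×(16.1+78.4)) = 12870/13990 = 0.920.

0.920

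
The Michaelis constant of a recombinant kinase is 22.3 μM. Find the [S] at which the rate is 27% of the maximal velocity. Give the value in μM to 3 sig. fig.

v/Vmax = [S]/(Km+[S]) = 0.27, so [S] = Km·0.27/(1 − 0.27) = 22.3 × 0.3699.
[S] = 8.25 μM.

8.25 μM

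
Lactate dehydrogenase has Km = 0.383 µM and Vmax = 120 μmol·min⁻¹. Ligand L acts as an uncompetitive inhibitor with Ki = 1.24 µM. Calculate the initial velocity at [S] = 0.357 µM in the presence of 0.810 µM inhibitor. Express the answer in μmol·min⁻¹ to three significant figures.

With α = 1 + [I]/Ki = 1 + 0.810/1.24 = 1.653, the uncompetitive rate law is v = (Vmax/α)·[S] / (Km/α + [S]).
v = (120/1.653)×0.357 / (0.383/1.653 + 0.357) = 25.91/0.5887 = 44.0 μmol·min⁻¹.

44.0 μmol·min⁻¹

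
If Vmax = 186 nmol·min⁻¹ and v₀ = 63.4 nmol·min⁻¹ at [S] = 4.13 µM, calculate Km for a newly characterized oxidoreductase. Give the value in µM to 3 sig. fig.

v/Vmax = 63.4/186 = 0.3409 = [S]/(Km+[S]).
So Km + [S] = [S]/0.3409 = 12.12 µM, giving Km = 12.12 − 4.13 = 7.99 µM.

7.99 µM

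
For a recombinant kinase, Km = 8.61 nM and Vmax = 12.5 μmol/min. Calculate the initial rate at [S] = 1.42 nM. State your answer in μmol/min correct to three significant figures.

[S]/(Km+[S]) = 1.42/10.03 = 0.1416, the fractional saturation.
v = 0.1416 × Vmax = 0.1416 × 12.5 = 1.77 μmol/min.

1.77 μmol/min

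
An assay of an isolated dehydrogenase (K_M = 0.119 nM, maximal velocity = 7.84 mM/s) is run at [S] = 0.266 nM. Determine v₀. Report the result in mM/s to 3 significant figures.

5.42 mM/s

v = Vmax·[S]/(Km + [S]) = 7.84 × 0.266 / (0.119 + 0.266)
  = 2.085 / 0.3850 = 5.42 mM/s.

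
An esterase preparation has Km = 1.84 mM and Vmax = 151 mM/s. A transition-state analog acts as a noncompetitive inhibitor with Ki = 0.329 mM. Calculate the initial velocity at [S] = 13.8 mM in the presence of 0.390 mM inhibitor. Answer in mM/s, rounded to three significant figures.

61.0 mM/s

With α = 1 + [I]/Ki = 1 + 0.390/0.329 = 2.185, the noncompetitive rate law is v = (Vmax/α)·[S] / (Km + [S]).
v = (151/2.185)×13.8 / (1.84 + 13.8) = 953.5/15.64 = 61.0 mM/s.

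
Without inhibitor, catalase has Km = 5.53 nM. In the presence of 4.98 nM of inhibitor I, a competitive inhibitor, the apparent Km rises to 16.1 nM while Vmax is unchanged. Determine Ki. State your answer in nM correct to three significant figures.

2.61 nM

Competitive: Km,app = α·Km with α = 1 + [I]/Ki.
α = Km,app/Km = 16.1/5.53 = 2.911.
Since α = 1 + [I]/Ki, [I]/Ki = 2.911 − 1 = 1.911 and Ki = 4.98/1.911 = 2.61 nM.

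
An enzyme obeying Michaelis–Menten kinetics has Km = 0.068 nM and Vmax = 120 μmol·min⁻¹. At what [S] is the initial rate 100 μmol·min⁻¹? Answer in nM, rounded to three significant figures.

0.340 nM

The required fractional saturation is v/Vmax = 100/120 = 0.8333.
Then [S]/(Km+[S]) = 0.8333 ⇒ [S] = 0.068 × 0.8333/(1 − 0.8333) = 0.340 nM.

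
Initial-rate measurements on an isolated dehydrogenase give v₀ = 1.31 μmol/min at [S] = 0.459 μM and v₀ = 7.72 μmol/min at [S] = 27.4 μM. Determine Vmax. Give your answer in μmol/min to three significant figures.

From v = Vmax[S]/(Km+[S]), each point gives Vmax = v(Km+[S])/[S].
Equating: 1.31(Km+0.459)/0.459 = 7.72(Km+27.4)/27.4.
2.854·Km + 1.31 = 0.2818·Km + 7.72, so (2.854 − 0.2818)·Km = 7.72 − 1.31.
Km = 6.410/2.572 = 2.49 μM; then Vmax = 1.31(2.49+0.459)/0.459 = 8.42 μmol/min.

8.42 μmol/min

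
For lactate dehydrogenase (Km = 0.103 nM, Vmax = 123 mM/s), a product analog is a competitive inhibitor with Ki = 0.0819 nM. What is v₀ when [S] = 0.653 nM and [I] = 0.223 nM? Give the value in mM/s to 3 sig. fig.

α = 1 + [I]/Ki = 1 + 0.223/0.0819 = 3.723.
For a competitive inhibitor, Vmax is unchanged and the apparent Km becomes α·Km: Km,app = 0.383 nM, Vmax,app = 123 mM/s.
v = Vmax,app·[S]/(Km,app + [S]) = 123 × 0.653/(0.383 + 0.653) = 77.5 mM/s.

77.5 mM/s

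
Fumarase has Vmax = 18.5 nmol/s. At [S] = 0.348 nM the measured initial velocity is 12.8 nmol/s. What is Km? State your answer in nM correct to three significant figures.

0.155 nM

v/Vmax = 12.8/18.5 = 0.6919 = [S]/(Km+[S]).
So Km + [S] = [S]/0.6919 = 0.5030 nM, giving Km = 0.5030 − 0.348 = 0.155 nM.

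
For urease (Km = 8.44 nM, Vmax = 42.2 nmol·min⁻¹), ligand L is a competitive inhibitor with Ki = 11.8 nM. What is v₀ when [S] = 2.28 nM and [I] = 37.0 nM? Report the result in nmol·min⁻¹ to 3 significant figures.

With α = 1 + [I]/Ki = 1 + 37.0/11.8 = 4.136, the competitive rate law is v = Vmax[S] / (αKm + [S]).
v = 42.2×2.28 / (4.136×8.44 + 2.28) = 96.22/37.18 = 2.59 nmol·min⁻¹.

2.59 nmol·min⁻¹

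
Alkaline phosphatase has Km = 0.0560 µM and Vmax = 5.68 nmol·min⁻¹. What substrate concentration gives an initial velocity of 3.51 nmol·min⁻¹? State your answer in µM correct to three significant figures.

0.0906 µM

The required fractional saturation is v/Vmax = 3.51/5.68 = 0.6180.
Then [S]/(Km+[S]) = 0.6180 ⇒ [S] = 0.0560 × 0.6180/(1 − 0.6180) = 0.0906 µM.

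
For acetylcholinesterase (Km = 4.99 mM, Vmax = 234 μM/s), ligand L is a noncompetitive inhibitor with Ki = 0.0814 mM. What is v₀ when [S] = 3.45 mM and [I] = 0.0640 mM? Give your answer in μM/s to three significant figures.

α = 1 + [I]/Ki = 1 + 0.0640/0.0814 = 1.786.
For a noncompetitive inhibitor, Vmax is reduced to Vmax/α while Km is unchanged: Km,app = 4.99 mM, Vmax,app = 131 μM/s.
v = Vmax,app·[S]/(Km,app + [S]) = 131 × 3.45/(4.99 + 3.45) = 53.5 μM/s.

53.5 μM/s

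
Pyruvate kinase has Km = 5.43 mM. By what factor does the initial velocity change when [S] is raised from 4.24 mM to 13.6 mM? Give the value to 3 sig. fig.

Since Vmax cancels, v₂/v₁ = [S]₂(Km+[S]₁) / [S]₁(Km+[S]₂).
= 13.6×(5.43+4.24) / (4.24×(5.43+13.6)) = 131.5/80.69 = 1.63.

1.63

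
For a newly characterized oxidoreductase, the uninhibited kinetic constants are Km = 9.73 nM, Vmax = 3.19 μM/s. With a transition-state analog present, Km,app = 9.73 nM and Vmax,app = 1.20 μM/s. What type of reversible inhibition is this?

noncompetitive

Vmax decreases (3.19 → 1.20 μM/s) while Km is unchanged — pure noncompetitive inhibition.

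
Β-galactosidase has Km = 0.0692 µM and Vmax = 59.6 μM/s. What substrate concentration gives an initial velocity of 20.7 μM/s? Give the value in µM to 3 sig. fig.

0.0368 µM

The required fractional saturation is v/Vmax = 20.7/59.6 = 0.3473.
Then [S]/(Km+[S]) = 0.3473 ⇒ [S] = 0.0692 × 0.3473/(1 − 0.3473) = 0.0368 µM.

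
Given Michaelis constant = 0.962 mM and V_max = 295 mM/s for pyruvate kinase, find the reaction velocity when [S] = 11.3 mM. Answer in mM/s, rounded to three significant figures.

272 mM/s

v = Vmax·[S]/(Km + [S]) = 295 × 11.3 / (0.962 + 11.3)
  = 3334 / 12.26 = 272 mM/s.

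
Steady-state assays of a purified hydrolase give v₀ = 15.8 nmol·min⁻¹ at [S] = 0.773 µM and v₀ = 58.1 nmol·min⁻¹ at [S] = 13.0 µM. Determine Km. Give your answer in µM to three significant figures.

2.65 µM

In reciprocal form, 1/v = (Km/Vmax)·(1/[S]) + 1/Vmax. The two points give (1/[S], 1/v) = (1.294, 0.06329) and (0.07692, 0.01721).
Slope = (0.06329 − 0.01721)/(1.294 − 0.07692) = 0.03787; intercept = 0.06329 − 0.03787×1.294 = 0.01430.
Vmax = 1/intercept = 69.9 nmol·min⁻¹; Km = slope × Vmax = 0.03787 × 69.9 = 2.65 µM.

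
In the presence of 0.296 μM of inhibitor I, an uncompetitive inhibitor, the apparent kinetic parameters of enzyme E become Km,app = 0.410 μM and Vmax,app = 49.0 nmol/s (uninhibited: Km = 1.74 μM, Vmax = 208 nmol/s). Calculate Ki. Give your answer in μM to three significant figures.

Uncompetitive: Vmax,app = Vmax/α (and Km,app = Km/α) with α = 1 + [I]/Ki.
α = Vmax/Vmax,app = 208/49.0 = 4.245.
Ki = [I]/(α − 1) = 0.296/3.245 = 0.0912 μM.

0.0912 μM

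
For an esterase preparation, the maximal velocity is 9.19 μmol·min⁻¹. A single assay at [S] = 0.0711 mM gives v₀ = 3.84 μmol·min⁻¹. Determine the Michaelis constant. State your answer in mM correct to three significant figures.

v/Vmax = 3.84/9.19 = 0.4178 = [S]/(Km+[S]).
So Km + [S] = [S]/0.4178 = 0.1702 mM, giving Km = 0.1702 − 0.0711 = 0.0991 mM.

0.0991 mM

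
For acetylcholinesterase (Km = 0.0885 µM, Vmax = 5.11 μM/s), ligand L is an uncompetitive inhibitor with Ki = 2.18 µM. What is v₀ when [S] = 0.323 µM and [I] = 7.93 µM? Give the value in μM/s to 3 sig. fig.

α = 1 + [I]/Ki = 1 + 7.93/2.18 = 4.638.
For an uncompetitive inhibitor, both parameters are divided by α, giving Vmax/α and Km/α: Km,app = 0.0191 µM, Vmax,app = 1.10 μM/s.
v = Vmax,app·[S]/(Km,app + [S]) = 1.10 × 0.323/(0.0191 + 0.323) = 1.04 μM/s.

1.04 μM/s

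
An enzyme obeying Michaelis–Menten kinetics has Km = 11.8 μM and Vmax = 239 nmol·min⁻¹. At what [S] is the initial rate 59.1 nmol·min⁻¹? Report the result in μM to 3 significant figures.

3.88 μM

Rearranging v = Vmax[S]/(Km+[S]) gives [S] = Km·v/(Vmax − v).
[S] = 11.8 × 59.1 / (239 − 59.1) = 697.4/179.9 = 3.88 μM.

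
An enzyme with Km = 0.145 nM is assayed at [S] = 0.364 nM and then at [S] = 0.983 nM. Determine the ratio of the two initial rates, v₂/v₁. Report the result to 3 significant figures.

1.22

The fractional saturations are [S]/(Km+[S]) = 0.364/0.5090 = 0.7151 and 0.983/1.128 = 0.8715.
v₂/v₁ is just their ratio: 0.8715/0.7151 = 1.22.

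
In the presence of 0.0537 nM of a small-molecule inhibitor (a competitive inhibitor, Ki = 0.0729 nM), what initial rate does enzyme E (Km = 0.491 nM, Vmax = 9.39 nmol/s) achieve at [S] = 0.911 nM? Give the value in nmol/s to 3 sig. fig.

α = 1 + [I]/Ki = 1 + 0.0537/0.0729 = 1.737.
For a competitive inhibitor, Vmax is unchanged and the apparent Km becomes α·Km: Km,app = 0.853 nM, Vmax,app = 9.39 nmol/s.
v = Vmax,app·[S]/(Km,app + [S]) = 9.39 × 0.911/(0.853 + 0.911) = 4.85 nmol/s.

4.85 nmol/s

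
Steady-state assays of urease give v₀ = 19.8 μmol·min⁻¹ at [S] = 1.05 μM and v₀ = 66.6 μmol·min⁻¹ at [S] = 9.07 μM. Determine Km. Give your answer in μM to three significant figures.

From v = Vmax[S]/(Km+[S]), each point gives Vmax = v(Km+[S])/[S].
Equating: 19.8(Km+1.05)/1.05 = 66.6(Km+9.07)/9.07.
18.86·Km + 19.8 = 7.343·Km + 66.6, so (18.86 − 7.343)·Km = 66.6 − 19.8.
Km = 46.80/11.51 = 4.06 μM; then Vmax = 19.8(4.06+1.05)/1.05 = 96.4 μmol·min⁻¹.

4.06 μM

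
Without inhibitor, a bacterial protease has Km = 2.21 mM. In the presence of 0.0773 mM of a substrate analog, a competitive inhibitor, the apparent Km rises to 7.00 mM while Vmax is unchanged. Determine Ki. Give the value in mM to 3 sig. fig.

0.0357 mM

Competitive: Km,app = α·Km with α = 1 + [I]/Ki.
α = Km,app/Km = 7.00/2.21 = 3.167.
Since α = 1 + [I]/Ki, [I]/Ki = 3.167 − 1 = 2.167 and Ki = 0.0773/2.167 = 0.0357 mM.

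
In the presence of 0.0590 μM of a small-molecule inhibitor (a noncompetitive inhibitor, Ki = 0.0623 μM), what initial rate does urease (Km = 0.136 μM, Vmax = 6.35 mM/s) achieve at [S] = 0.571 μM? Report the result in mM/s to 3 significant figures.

2.63 mM/s

α = 1 + [I]/Ki = 1 + 0.0590/0.0623 = 1.947.
For a noncompetitive inhibitor, Vmax is reduced to Vmax/α while Km is unchanged: Km,app = 0.136 μM, Vmax,app = 3.26 mM/s.
v = Vmax,app·[S]/(Km,app + [S]) = 3.26 × 0.571/(0.136 + 0.571) = 2.63 mM/s.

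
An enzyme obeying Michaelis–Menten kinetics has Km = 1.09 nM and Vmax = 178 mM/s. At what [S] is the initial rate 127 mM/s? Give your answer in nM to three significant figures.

The required fractional saturation is v/Vmax = 127/178 = 0.7135.
Then [S]/(Km+[S]) = 0.7135 ⇒ [S] = 1.09 × 0.7135/(1 − 0.7135) = 2.71 nM.

2.71 nM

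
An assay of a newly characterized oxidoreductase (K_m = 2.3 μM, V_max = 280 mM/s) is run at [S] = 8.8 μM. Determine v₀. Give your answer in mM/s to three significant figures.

222 mM/s

v = Vmax·[S]/(Km + [S]) = 280 × 8.8 / (2.3 + 8.8)
  = 2464 / 11.10 = 222 mM/s.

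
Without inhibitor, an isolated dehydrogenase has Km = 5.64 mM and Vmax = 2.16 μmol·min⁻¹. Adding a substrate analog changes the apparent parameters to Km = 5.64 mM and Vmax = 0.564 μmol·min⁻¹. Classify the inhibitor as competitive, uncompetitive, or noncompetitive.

Vmax decreases (2.16 → 0.564 μmol·min⁻¹) while Km is unchanged — pure noncompetitive inhibition.

noncompetitive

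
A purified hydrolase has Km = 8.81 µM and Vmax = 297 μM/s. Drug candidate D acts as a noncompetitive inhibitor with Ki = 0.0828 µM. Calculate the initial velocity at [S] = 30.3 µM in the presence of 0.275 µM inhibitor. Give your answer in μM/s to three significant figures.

α = 1 + [I]/Ki = 1 + 0.275/0.0828 = 4.321.
For a noncompetitive inhibitor, Vmax is reduced to Vmax/α while Km is unchanged: Km,app = 8.81 µM, Vmax,app = 68.7 μM/s.
v = Vmax,app·[S]/(Km,app + [S]) = 68.7 × 30.3/(8.81 + 30.3) = 53.2 μM/s.

53.2 μM/s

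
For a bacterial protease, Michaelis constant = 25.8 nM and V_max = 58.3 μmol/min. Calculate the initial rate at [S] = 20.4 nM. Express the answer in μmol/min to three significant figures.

v = Vmax·[S]/(Km + [S]) = 58.3 × 20.4 / (25.8 + 20.4)
  = 1189 / 46.20 = 25.7 μmol/min.

25.7 μmol/min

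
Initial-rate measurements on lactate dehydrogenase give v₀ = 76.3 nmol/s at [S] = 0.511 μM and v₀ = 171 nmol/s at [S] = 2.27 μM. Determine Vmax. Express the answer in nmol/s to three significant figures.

From v = Vmax[S]/(Km+[S]), each point gives Vmax = v(Km+[S])/[S].
Equating: 76.3(Km+0.511)/0.511 = 171(Km+2.27)/2.27.
149.3·Km + 76.3 = 75.33·Km + 171, so (149.3 − 75.33)·Km = 171 − 76.3.
Km = 94.70/73.98 = 1.28 μM; then Vmax = 76.3(1.28+0.511)/0.511 = 267 nmol/s.

267 nmol/s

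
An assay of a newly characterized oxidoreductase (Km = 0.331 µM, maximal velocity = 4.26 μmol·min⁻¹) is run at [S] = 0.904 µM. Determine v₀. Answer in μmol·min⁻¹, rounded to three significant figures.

3.12 μmol·min⁻¹

v = Vmax·[S]/(Km + [S]) = 4.26 × 0.904 / (0.331 + 0.904)
  = 3.851 / 1.235 = 3.12 μmol·min⁻¹.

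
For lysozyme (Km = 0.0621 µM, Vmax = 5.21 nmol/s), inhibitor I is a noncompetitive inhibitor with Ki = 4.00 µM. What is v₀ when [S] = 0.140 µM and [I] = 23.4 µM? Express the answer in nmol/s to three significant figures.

0.527 nmol/s

α = 1 + [I]/Ki = 1 + 23.4/4.00 = 6.850.
For a noncompetitive inhibitor, Vmax is reduced to Vmax/α while Km is unchanged: Km,app = 0.0621 µM, Vmax,app = 0.761 nmol/s.
v = Vmax,app·[S]/(Km,app + [S]) = 0.761 × 0.140/(0.0621 + 0.140) = 0.527 nmol/s.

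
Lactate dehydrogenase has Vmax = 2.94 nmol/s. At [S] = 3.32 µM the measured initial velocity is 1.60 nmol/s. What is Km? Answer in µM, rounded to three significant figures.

2.78 µM

v/Vmax = 1.60/2.94 = 0.5442 = [S]/(Km+[S]).
So Km + [S] = [S]/0.5442 = 6.100 µM, giving Km = 6.100 − 3.32 = 2.78 µM.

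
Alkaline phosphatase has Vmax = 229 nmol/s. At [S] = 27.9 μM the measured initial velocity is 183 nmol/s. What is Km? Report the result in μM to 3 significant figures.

7.01 μM

From v = Vmax[S]/(Km+[S]), Km = [S](Vmax − v)/v.
Km = 27.9 × (229 − 183) / 183 = 1283/183 = 7.01 μM.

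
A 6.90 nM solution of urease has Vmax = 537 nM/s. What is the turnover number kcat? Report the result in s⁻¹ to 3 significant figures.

77.8 s⁻¹

kcat = Vmax/[E]total = 537 nM/s / 6.90 nM = 77.8 s⁻¹.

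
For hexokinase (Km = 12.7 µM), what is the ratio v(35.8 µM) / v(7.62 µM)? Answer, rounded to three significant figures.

The fractional saturations are [S]/(Km+[S]) = 7.62/20.32 = 0.3750 and 35.8/48.50 = 0.7381.
v₂/v₁ is just their ratio: 0.7381/0.3750 = 1.97.

1.97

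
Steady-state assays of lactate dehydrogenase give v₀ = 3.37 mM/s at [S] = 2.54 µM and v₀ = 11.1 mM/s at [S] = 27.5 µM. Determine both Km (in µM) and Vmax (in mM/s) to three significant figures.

From v = Vmax[S]/(Km+[S]), each point gives Vmax = v(Km+[S])/[S].
Equating: 3.37(Km+2.54)/2.54 = 11.1(Km+27.5)/27.5.
1.327·Km + 3.37 = 0.4036·Km + 11.1, so (1.327 − 0.4036)·Km = 11.1 − 3.37.
Km = 7.730/0.9231 = 8.37 µM; then Vmax = 3.37(8.37+2.54)/2.54 = 14.5 mM/s.

Km = 8.37 µM; Vmax = 14.5 mM/s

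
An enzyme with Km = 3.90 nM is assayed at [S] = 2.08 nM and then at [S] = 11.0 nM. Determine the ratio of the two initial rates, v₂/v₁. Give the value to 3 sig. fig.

Since Vmax cancels, v₂/v₁ = [S]₂(Km+[S]₁) / [S]₁(Km+[S]₂).
= 11.0×(3.90+2.08) / (2.08×(3.90+11.0)) = 65.78/30.99 = 2.12.

2.12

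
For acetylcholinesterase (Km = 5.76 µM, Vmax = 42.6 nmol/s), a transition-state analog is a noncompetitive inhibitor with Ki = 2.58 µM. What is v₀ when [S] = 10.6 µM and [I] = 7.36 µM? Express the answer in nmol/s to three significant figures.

With α = 1 + [I]/Ki = 1 + 7.36/2.58 = 3.853, the noncompetitive rate law is v = (Vmax/α)·[S] / (Km + [S]).
v = (42.6/3.853)×10.6 / (5.76 + 10.6) = 117.2/16.36 = 7.16 nmol/s.

7.16 nmol/s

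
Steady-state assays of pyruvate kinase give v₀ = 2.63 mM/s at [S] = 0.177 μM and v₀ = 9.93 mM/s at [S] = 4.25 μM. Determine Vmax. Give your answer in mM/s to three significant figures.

From v = Vmax[S]/(Km+[S]), each point gives Vmax = v(Km+[S])/[S].
Equating: 2.63(Km+0.177)/0.177 = 9.93(Km+4.25)/4.25.
14.86·Km + 2.63 = 2.336·Km + 9.93, so (14.86 − 2.336)·Km = 9.93 − 2.63.
Km = 7.300/12.52 = 0.583 μM; then Vmax = 2.63(0.583+0.177)/0.177 = 11.3 mM/s.

11.3 mM/s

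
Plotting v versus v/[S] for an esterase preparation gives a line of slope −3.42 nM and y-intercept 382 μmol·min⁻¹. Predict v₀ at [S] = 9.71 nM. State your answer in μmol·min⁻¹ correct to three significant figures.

In the Eadie–Hofstee form v = Vmax − Km·(v/[S]), the slope is −Km and the intercept is Vmax, so Km = 3.42 nM and Vmax = 382 μmol·min⁻¹.
v = 382 × 9.71/(3.42 + 9.71) = 282 μmol·min⁻¹.

282 μmol·min⁻¹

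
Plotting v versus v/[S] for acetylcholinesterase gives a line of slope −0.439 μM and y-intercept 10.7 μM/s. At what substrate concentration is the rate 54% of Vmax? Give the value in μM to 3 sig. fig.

0.515 μM

The Eadie–Hofstee slope gives Km = 0.439 μM (slope = −Km).
v/Vmax = [S]/(Km+[S]) = 0.54 ⇒ [S] = Km·0.54/(1−0.54) = 0.439 × 1.174 = 0.515 μM.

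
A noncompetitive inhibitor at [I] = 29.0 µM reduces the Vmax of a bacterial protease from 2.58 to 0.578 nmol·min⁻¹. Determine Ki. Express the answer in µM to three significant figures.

8.37 µM

Noncompetitive: Vmax,app = Vmax/α with α = 1 + [I]/Ki.
α = Vmax/Vmax,app = 2.58/0.578 = 4.464.
Ki = [I]/(α − 1) = 29.0/3.464 = 8.37 µM.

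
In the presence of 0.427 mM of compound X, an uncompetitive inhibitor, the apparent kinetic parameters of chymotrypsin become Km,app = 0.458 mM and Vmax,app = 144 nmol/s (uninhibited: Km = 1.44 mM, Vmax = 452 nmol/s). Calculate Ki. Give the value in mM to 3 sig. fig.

Uncompetitive: Vmax,app = Vmax/α (and Km,app = Km/α) with α = 1 + [I]/Ki.
α = Vmax/Vmax,app = 452/144 = 3.139.
Since α = 1 + [I]/Ki, [I]/Ki = 3.139 − 1 = 2.139 and Ki = 0.427/2.139 = 0.200 mM.

0.200 mM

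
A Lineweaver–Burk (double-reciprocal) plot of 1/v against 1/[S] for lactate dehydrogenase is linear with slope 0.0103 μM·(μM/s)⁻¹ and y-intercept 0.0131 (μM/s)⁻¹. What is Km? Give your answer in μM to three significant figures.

0.786 μM

y-intercept = 1/Vmax ⇒ Vmax = 76.3 μM/s; slope = Km/Vmax ⇒ Km = slope × Vmax.
Km = 0.0103 × 76.3 = 0.786 μM.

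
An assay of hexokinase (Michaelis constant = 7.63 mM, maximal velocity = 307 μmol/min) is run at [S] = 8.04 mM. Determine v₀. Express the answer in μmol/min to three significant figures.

v = Vmax·[S]/(Km + [S]) = 307 × 8.04 / (7.63 + 8.04)
  = 2468 / 15.67 = 158 μmol/min.

158 μmol/min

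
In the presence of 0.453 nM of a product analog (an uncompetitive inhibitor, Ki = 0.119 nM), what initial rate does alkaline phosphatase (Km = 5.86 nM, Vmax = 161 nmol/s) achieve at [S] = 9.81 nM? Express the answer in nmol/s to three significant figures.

With α = 1 + [I]/Ki = 1 + 0.453/0.119 = 4.807, the uncompetitive rate law is v = (Vmax/α)·[S] / (Km/α + [S]).
v = (161/4.807)×9.81 / (5.86/4.807 + 9.81) = 328.6/11.03 = 29.8 nmol/s.

29.8 nmol/s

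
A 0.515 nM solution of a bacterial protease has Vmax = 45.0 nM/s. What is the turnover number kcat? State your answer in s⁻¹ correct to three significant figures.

kcat = Vmax/[E]total = 45.0 nM/s / 0.515 nM = 87.4 s⁻¹.

87.4 s⁻¹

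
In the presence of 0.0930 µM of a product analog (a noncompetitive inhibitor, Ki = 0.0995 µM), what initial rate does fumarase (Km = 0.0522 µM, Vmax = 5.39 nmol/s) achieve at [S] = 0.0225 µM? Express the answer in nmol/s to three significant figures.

With α = 1 + [I]/Ki = 1 + 0.0930/0.0995 = 1.935, the noncompetitive rate law is v = (Vmax/α)·[S] / (Km + [S]).
v = (5.39/1.935)×0.0225 / (0.0522 + 0.0225) = 0.06269/0.07470 = 0.839 nmol/s.

0.839 nmol/s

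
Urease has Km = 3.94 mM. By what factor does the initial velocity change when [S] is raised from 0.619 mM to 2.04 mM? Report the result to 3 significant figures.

The fractional saturations are [S]/(Km+[S]) = 0.619/4.559 = 0.1358 and 2.04/5.980 = 0.3411.
v₂/v₁ is just their ratio: 0.3411/0.1358 = 2.51.

2.51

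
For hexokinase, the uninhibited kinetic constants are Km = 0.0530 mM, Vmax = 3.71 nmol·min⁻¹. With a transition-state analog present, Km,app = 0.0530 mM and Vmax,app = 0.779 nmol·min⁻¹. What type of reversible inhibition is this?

Vmax decreases (3.71 → 0.779 nmol·min⁻¹) while Km is unchanged — pure noncompetitive inhibition.

noncompetitive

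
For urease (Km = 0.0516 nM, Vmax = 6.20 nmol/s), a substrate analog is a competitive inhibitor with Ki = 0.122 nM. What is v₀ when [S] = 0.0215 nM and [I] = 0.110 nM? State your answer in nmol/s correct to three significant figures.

α = 1 + [I]/Ki = 1 + 0.110/0.122 = 1.902.
For a competitive inhibitor, Vmax is unchanged and the apparent Km becomes α·Km: Km,app = 0.0981 nM, Vmax,app = 6.20 nmol/s.
v = Vmax,app·[S]/(Km,app + [S]) = 6.20 × 0.0215/(0.0981 + 0.0215) = 1.11 nmol/s.

1.11 nmol/s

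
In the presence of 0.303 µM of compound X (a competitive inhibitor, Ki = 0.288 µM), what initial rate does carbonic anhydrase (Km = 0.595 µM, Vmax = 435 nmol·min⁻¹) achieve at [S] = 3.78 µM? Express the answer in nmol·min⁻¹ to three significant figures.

329 nmol·min⁻¹

α = 1 + [I]/Ki = 1 + 0.303/0.288 = 2.052.
For a competitive inhibitor, Vmax is unchanged and the apparent Km becomes α·Km: Km,app = 1.22 µM, Vmax,app = 435 nmol·min⁻¹.
v = Vmax,app·[S]/(Km,app + [S]) = 435 × 3.78/(1.22 + 3.78) = 329 nmol·min⁻¹.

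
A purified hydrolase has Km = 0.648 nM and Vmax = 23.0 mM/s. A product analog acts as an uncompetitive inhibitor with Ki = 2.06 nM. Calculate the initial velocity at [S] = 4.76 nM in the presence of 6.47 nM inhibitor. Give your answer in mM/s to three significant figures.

5.38 mM/s

With α = 1 + [I]/Ki = 1 + 6.47/2.06 = 4.141, the uncompetitive rate law is v = (Vmax/α)·[S] / (Km/α + [S]).
v = (23.0/4.141)×4.76 / (0.648/4.141 + 4.76) = 26.44/4.916 = 5.38 mM/s.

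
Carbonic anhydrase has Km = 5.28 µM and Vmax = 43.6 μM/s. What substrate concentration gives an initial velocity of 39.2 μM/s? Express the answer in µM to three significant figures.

47.0 µM

Rearranging v = Vmax[S]/(Km+[S]) gives [S] = Km·v/(Vmax − v).
[S] = 5.28 × 39.2 / (43.6 − 39.2) = 207.0/4.400 = 47.0 µM.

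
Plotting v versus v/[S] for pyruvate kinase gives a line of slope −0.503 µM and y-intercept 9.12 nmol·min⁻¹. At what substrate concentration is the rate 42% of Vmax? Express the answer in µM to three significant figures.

The Eadie–Hofstee slope gives Km = 0.503 µM (slope = −Km).
v/Vmax = [S]/(Km+[S]) = 0.42 ⇒ [S] = Km·0.42/(1−0.42) = 0.503 × 0.7241 = 0.364 µM.

0.364 µM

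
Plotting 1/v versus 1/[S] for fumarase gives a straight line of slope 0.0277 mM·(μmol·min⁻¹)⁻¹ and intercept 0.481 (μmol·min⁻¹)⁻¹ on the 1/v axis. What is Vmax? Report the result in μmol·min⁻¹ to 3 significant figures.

2.08 μmol·min⁻¹

The y-intercept of a Lineweaver–Burk plot equals 1/Vmax, so Vmax = 1/0.481 = 2.08 μmol·min⁻¹.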